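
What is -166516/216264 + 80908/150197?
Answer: -1878178985/8120551002 ≈ -0.23129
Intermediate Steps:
-166516/216264 + 80908/150197 = -166516*1/216264 + 80908*(1/150197) = -41629/54066 + 80908/150197 = -1878178985/8120551002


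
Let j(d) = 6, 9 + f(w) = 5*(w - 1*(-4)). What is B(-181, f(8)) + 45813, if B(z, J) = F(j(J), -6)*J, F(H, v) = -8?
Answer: 45405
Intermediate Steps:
f(w) = 11 + 5*w (f(w) = -9 + 5*(w - 1*(-4)) = -9 + 5*(w + 4) = -9 + 5*(4 + w) = -9 + (20 + 5*w) = 11 + 5*w)
B(z, J) = -8*J
B(-181, f(8)) + 45813 = -8*(11 + 5*8) + 45813 = -8*(11 + 40) + 45813 = -8*51 + 45813 = -408 + 45813 = 45405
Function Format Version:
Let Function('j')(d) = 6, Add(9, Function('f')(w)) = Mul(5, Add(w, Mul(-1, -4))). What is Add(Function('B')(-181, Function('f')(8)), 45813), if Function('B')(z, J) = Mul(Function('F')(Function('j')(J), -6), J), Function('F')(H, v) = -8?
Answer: 45405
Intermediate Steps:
Function('f')(w) = Add(11, Mul(5, w)) (Function('f')(w) = Add(-9, Mul(5, Add(w, Mul(-1, -4)))) = Add(-9, Mul(5, Add(w, 4))) = Add(-9, Mul(5, Add(4, w))) = Add(-9, Add(20, Mul(5, w))) = Add(11, Mul(5, w)))
Function('B')(z, J) = Mul(-8, J)
Add(Function('B')(-181, Function('f')(8)), 45813) = Add(Mul(-8, Add(11, Mul(5, 8))), 45813) = Add(Mul(-8, Add(11, 40)), 45813) = Add(Mul(-8, 51), 45813) = Add(-408, 45813) = 45405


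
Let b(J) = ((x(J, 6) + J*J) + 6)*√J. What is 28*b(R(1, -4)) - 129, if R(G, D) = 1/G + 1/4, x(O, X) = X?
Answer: -129 + 1519*√5/8 ≈ 295.57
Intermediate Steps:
R(G, D) = ¼ + 1/G (R(G, D) = 1/G + 1*(¼) = 1/G + ¼ = ¼ + 1/G)
b(J) = √J*(12 + J²) (b(J) = ((6 + J*J) + 6)*√J = ((6 + J²) + 6)*√J = (12 + J²)*√J = √J*(12 + J²))
28*b(R(1, -4)) - 129 = 28*(√((¼)*(4 + 1)/1)*(12 + ((¼)*(4 + 1)/1)²)) - 129 = 28*(√((¼)*1*5)*(12 + ((¼)*1*5)²)) - 129 = 28*(√(5/4)*(12 + (5/4)²)) - 129 = 28*((√5/2)*(12 + 25/16)) - 129 = 28*((√5/2)*(217/16)) - 129 = 28*(217*√5/32) - 129 = 1519*√5/8 - 129 = -129 + 1519*√5/8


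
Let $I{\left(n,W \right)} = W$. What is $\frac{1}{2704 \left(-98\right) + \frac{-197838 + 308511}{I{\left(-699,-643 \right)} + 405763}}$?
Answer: $- \frac{135040}{35784482789} \approx -3.7737 \cdot 10^{-6}$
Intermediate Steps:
$\frac{1}{2704 \left(-98\right) + \frac{-197838 + 308511}{I{\left(-699,-643 \right)} + 405763}} = \frac{1}{2704 \left(-98\right) + \frac{-197838 + 308511}{-643 + 405763}} = \frac{1}{-264992 + \frac{110673}{405120}} = \frac{1}{-264992 + 110673 \cdot \frac{1}{405120}} = \frac{1}{-264992 + \frac{36891}{135040}} = \frac{1}{- \frac{35784482789}{135040}} = - \frac{135040}{35784482789}$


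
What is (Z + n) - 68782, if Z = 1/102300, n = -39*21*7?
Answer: -7622884499/102300 ≈ -74515.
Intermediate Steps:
n = -5733 (n = -819*7 = -5733)
Z = 1/102300 ≈ 9.7752e-6
(Z + n) - 68782 = (1/102300 - 5733) - 68782 = -586485899/102300 - 68782 = -7622884499/102300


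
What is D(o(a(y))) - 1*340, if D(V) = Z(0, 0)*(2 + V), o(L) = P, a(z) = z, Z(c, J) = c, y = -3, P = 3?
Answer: -340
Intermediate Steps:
o(L) = 3
D(V) = 0 (D(V) = 0*(2 + V) = 0)
D(o(a(y))) - 1*340 = 0 - 1*340 = 0 - 340 = -340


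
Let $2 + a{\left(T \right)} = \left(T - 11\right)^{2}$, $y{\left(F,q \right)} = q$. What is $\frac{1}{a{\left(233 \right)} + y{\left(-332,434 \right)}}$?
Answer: $\frac{1}{49716} \approx 2.0114 \cdot 10^{-5}$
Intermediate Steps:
$a{\left(T \right)} = -2 + \left(-11 + T\right)^{2}$ ($a{\left(T \right)} = -2 + \left(T - 11\right)^{2} = -2 + \left(-11 + T\right)^{2}$)
$\frac{1}{a{\left(233 \right)} + y{\left(-332,434 \right)}} = \frac{1}{\left(-2 + \left(-11 + 233\right)^{2}\right) + 434} = \frac{1}{\left(-2 + 222^{2}\right) + 434} = \frac{1}{\left(-2 + 49284\right) + 434} = \frac{1}{49282 + 434} = \frac{1}{49716}$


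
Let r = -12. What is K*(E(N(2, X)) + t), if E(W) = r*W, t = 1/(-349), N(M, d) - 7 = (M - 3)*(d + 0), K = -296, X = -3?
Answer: 12396776/349 ≈ 35521.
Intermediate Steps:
N(M, d) = 7 + d*(-3 + M) (N(M, d) = 7 + (M - 3)*(d + 0) = 7 + (-3 + M)*d = 7 + d*(-3 + M))
t = -1/349 ≈ -0.0028653
E(W) = -12*W
K*(E(N(2, X)) + t) = -296*(-12*(7 - 3*(-3) + 2*(-3)) - 1/349) = -296*(-12*(7 + 9 - 6) - 1/349) = -296*(-12*10 - 1/349) = -296*(-120 - 1/349) = -296*(-41881/349) = 12396776/349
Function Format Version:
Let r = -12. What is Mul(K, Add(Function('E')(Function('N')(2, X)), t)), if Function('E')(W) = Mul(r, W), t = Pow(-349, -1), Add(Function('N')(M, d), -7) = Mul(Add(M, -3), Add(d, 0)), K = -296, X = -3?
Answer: Rational(12396776, 349) ≈ 35521.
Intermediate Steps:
Function('N')(M, d) = Add(7, Mul(d, Add(-3, M))) (Function('N')(M, d) = Add(7, Mul(Add(M, -3), Add(d, 0))) = Add(7, Mul(Add(-3, M), d)) = Add(7, Mul(d, Add(-3, M))))
t = Rational(-1, 349) ≈ -0.0028653
Function('E')(W) = Mul(-12, W)
Mul(K, Add(Function('E')(Function('N')(2, X)), t)) = Mul(-296, Add(Mul(-12, Add(7, Mul(-3, -3), Mul(2, -3))), Rational(-1, 349))) = Mul(-296, Add(Mul(-12, Add(7, 9, -6)), Rational(-1, 349))) = Mul(-296, Add(Mul(-12, 10), Rational(-1, 349))) = Mul(-296, Add(-120, Rational(-1, 349))) = Mul(-296, Rational(-41881, 349)) = Rational(12396776, 349)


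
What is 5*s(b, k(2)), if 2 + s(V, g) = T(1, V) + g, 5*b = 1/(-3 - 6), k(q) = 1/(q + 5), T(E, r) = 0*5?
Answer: -65/7 ≈ -9.2857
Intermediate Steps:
T(E, r) = 0
k(q) = 1/(5 + q)
b = -1/45 (b = 1/(5*(-3 - 6)) = (1/5)/(-9) = (1/5)*(-1/9) = -1/45 ≈ -0.022222)
s(V, g) = -2 + g (s(V, g) = -2 + (0 + g) = -2 + g)
5*s(b, k(2)) = 5*(-2 + 1/(5 + 2)) = 5*(-2 + 1/7) = 5*(-13/7) = -65/7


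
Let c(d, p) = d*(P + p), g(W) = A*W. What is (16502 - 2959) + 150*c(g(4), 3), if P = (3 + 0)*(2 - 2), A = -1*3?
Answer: 8143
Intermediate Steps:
A = -3
g(W) = -3*W
P = 0 (P = 3*0 = 0)
c(d, p) = d*p (c(d, p) = d*(0 + p) = d*p)
(16502 - 2959) + 150*c(g(4), 3) = (16502 - 2959) + 150*(-3*4*3) = 13543 + 150*(-12*3) = 13543 + 150*(-36) = 13543 - 5400 = 8143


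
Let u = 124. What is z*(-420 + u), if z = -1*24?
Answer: 7104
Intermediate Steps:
z = -24
z*(-420 + u) = -24*(-420 + 124) = -24*(-296) = 7104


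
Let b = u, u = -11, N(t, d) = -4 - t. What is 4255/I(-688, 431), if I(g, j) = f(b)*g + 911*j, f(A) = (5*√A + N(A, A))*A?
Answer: 1896100335/214325032289 - 161009200*I*√11/214325032289 ≈ 0.0088468 - 0.0024916*I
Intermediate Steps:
b = -11
f(A) = A*(-4 - A + 5*√A) (f(A) = (5*√A + (-4 - A))*A = (-4 - A + 5*√A)*A = A*(-4 - A + 5*√A))
I(g, j) = 911*j + g*(-77 - 55*I*√11) (I(g, j) = (5*(-11)^(3/2) - 1*(-11)*(4 - 11))*g + 911*j = (5*(-11*I*√11) - 1*(-11)*(-7))*g + 911*j = (-55*I*√11 - 77)*g + 911*j = (-77 - 55*I*√11)*g + 911*j = g*(-77 - 55*I*√11) + 911*j = 911*j + g*(-77 - 55*I*√11))
4255/I(-688, 431) = 4255/(911*431 - 11*(-688)*(7 + 5*I*√11)) = 4255/(392641 + (52976 + 37840*I*√11)) = 4255/(445617 + 37840*I*√11)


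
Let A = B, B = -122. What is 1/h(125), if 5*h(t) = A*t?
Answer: -1/3050 ≈ -0.00032787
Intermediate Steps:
A = -122
h(t) = -122*t/5 (h(t) = (-122*t)/5 = -122*t/5)
1/h(125) = 1/(-122/5*125) = 1/(-3050) = -1/3050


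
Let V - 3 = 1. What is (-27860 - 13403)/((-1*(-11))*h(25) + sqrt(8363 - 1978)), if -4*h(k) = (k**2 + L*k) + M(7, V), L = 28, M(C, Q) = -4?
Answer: 2398370612/211047801 + 660208*sqrt(6385)/211047801 ≈ 11.614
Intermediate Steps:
V = 4 (V = 3 + 1 = 4)
h(k) = 1 - 7*k - k**2/4 (h(k) = -((k**2 + 28*k) - 4)/4 = -(-4 + k**2 + 28*k)/4 = 1 - 7*k - k**2/4)
(-27860 - 13403)/((-1*(-11))*h(25) + sqrt(8363 - 1978)) = (-27860 - 13403)/((-1*(-11))*(1 - 7*25 - 1/4*25**2) + sqrt(8363 - 1978)) = -41263/(11*(1 - 175 - 1/4*625) + sqrt(6385)) = -41263/(11*(1 - 175 - 625/4) + sqrt(6385)) = -41263/(11*(-1321/4) + sqrt(6385)) = -41263/(-14531/4 + sqrt(6385))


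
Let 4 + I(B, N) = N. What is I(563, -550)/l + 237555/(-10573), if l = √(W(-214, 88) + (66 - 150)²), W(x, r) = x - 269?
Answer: -237555/10573 - 554*√6573/6573 ≈ -29.301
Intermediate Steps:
I(B, N) = -4 + N
W(x, r) = -269 + x
l = √6573 (l = √((-269 - 214) + (66 - 150)²) = √(-483 + (-84)²) = √(-483 + 7056) = √6573 ≈ 81.074)
I(563, -550)/l + 237555/(-10573) = (-4 - 550)/(√6573) + 237555/(-10573) = -554*√6573/6573 + 237555*(-1/10573) = -554*√6573/6573 - 237555/10573 = -237555/10573 - 554*√6573/6573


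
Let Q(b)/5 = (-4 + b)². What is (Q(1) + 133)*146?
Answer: 25988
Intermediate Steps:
Q(b) = 5*(-4 + b)²
(Q(1) + 133)*146 = (5*(-4 + 1)² + 133)*146 = (5*(-3)² + 133)*146 = (5*9 + 133)*146 = (45 + 133)*146 = 178*146 = 25988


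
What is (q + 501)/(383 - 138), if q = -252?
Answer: 249/245 ≈ 1.0163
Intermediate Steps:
(q + 501)/(383 - 138) = (-252 + 501)/(383 - 138) = 249/245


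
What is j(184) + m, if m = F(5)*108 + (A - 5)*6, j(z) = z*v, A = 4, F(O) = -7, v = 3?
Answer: -210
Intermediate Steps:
j(z) = 3*z (j(z) = z*3 = 3*z)
m = -762 (m = -7*108 + (4 - 5)*6 = -756 - 1*6 = -756 - 6 = -762)
j(184) + m = 3*184 - 762 = 552 - 762 = -210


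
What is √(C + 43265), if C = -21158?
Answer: √22107 ≈ 148.68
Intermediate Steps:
√(C + 43265) = √(-21158 + 43265) = √22107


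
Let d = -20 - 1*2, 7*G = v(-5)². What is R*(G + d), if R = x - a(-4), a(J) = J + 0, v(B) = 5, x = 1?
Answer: -645/7 ≈ -92.143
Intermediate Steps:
G = 25/7 (G = (⅐)*5² = (⅐)*25 = 25/7 ≈ 3.5714)
a(J) = J
d = -22 (d = -20 - 2 = -22)
R = 5 (R = 1 - 1*(-4) = 1 + 4 = 5)
R*(G + d) = 5*(25/7 - 22) = 5*(-129/7) = -645/7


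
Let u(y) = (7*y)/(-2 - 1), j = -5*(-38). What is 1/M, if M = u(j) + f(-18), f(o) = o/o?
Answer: -3/1327 ≈ -0.0022607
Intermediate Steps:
j = 190
u(y) = -7*y/3 (u(y) = (7*y)/(-3) = (7*y)*(-⅓) = -7*y/3)
f(o) = 1
M = -1327/3 (M = -7/3*190 + 1 = -1330/3 + 1 = -1327/3 ≈ -442.33)
1/M = 1/(-1327/3) = -3/1327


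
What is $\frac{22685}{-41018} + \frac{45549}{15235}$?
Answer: $\frac{1522722907}{624909230} \approx 2.4367$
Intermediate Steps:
$\frac{22685}{-41018} + \frac{45549}{15235} = 22685 \left(- \frac{1}{41018}\right) + 45549 \cdot \frac{1}{15235} = - \frac{22685}{41018} + \frac{45549}{15235} = \frac{1522722907}{624909230}$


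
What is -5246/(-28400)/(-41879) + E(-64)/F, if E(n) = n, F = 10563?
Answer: -38087341949/6281623853400 ≈ -0.0060633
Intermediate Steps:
-5246/(-28400)/(-41879) + E(-64)/F = -5246/(-28400)/(-41879) - 64/10563 = -5246*(-1/28400)*(-1/41879) - 64*1/10563 = (2623/14200)*(-1/41879) - 64/10563 = -2623/594681800 - 64/10563 = -38087341949/6281623853400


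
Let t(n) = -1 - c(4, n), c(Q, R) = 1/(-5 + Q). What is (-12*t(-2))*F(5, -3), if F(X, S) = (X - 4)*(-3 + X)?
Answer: 0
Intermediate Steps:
F(X, S) = (-4 + X)*(-3 + X)
t(n) = 0 (t(n) = -1 - 1/(-5 + 4) = -1 - 1/(-1) = -1 - 1*(-1) = -1 + 1 = 0)
(-12*t(-2))*F(5, -3) = (-12*0)*(12 + 5**2 - 7*5) = 0*(12 + 25 - 35) = 0*2 = 0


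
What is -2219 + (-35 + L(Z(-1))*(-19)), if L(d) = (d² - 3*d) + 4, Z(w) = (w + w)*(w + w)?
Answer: -2406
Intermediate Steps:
Z(w) = 4*w² (Z(w) = (2*w)*(2*w) = 4*w²)
L(d) = 4 + d² - 3*d
-2219 + (-35 + L(Z(-1))*(-19)) = -2219 + (-35 + (4 + (4*(-1)²)² - 12*(-1)²)*(-19)) = -2219 + (-35 + (4 + (4*1)² - 12)*(-19)) = -2219 + (-35 + (4 + 4² - 3*4)*(-19)) = -2219 + (-35 + (4 + 16 - 12)*(-19)) = -2219 + (-35 + 8*(-19)) = -2219 + (-35 - 152) = -2219 - 187 = -2406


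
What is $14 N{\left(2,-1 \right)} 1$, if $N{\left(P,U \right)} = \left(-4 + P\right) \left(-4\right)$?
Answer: $112$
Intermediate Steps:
$N{\left(P,U \right)} = 16 - 4 P$
$14 N{\left(2,-1 \right)} 1 = 14 \left(16 - 8\right) 1 = 14 \cdot 8 \cdot 1 = 112 \cdot 1 = 112$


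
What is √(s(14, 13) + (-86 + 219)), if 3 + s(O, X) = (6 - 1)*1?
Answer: 3*√15 ≈ 11.619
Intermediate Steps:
s(O, X) = 2 (s(O, X) = -3 + (6 - 1)*1 = -3 + 5*1 = -3 + 5 = 2)
√(s(14, 13) + (-86 + 219)) = √(2 + (-86 + 219)) = √(2 + 133) = √135 = 3*√15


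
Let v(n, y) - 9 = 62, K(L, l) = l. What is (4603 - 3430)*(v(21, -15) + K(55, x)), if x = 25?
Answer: 112608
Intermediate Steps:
v(n, y) = 71 (v(n, y) = 9 + 62 = 71)
(4603 - 3430)*(v(21, -15) + K(55, x)) = (4603 - 3430)*(71 + 25) = 1173*96 = 112608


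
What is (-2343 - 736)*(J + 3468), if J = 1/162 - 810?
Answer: -1325808163/162 ≈ -8.1840e+6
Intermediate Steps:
J = -131219/162 (J = 1/162 - 810 = -131219/162 ≈ -809.99)
(-2343 - 736)*(J + 3468) = (-2343 - 736)*(-131219/162 + 3468) = -3079*430597/162 = -1325808163/162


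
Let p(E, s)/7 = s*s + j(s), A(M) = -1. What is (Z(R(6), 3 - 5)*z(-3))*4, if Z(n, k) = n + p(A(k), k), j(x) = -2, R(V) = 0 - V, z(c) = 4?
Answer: 128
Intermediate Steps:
R(V) = -V
p(E, s) = -14 + 7*s² (p(E, s) = 7*(s*s - 2) = 7*(s² - 2) = 7*(-2 + s²) = -14 + 7*s²)
Z(n, k) = -14 + n + 7*k² (Z(n, k) = n + (-14 + 7*k²) = -14 + n + 7*k²)
(Z(R(6), 3 - 5)*z(-3))*4 = ((-14 - 1*6 + 7*(3 - 5)²)*4)*4 = ((-14 - 6 + 7*(-2)²)*4)*4 = ((-14 - 6 + 7*4)*4)*4 = ((-14 - 6 + 28)*4)*4 = (8*4)*4 = 32*4 = 128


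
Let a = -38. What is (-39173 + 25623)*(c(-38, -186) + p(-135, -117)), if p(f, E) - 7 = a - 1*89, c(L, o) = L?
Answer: 2140900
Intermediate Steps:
p(f, E) = -120 (p(f, E) = 7 + (-38 - 1*89) = 7 + (-38 - 89) = 7 - 127 = -120)
(-39173 + 25623)*(c(-38, -186) + p(-135, -117)) = (-39173 + 25623)*(-38 - 120) = -13550*(-158) = 2140900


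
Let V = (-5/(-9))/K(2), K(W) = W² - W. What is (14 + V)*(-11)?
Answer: -2827/18 ≈ -157.06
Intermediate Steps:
V = 5/18 (V = (-5/(-9))/((2*(-1 + 2))) = (-5*(-⅑))/((2*1)) = (5/9)/2 = (5/9)*(½) = 5/18 ≈ 0.27778)
(14 + V)*(-11) = (14 + 5/18)*(-11) = (257/18)*(-11) = -2827/18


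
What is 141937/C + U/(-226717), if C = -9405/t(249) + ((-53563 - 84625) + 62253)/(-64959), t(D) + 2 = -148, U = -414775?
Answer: 20920709883110435/9406180675031 ≈ 2224.1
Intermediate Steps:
t(D) = -150 (t(D) = -2 - 148 = -150)
C = 41488643/649590 (C = -9405/(-150) + ((-53563 - 84625) + 62253)/(-64959) = -9405*(-1/150) + (-138188 + 62253)*(-1/64959) = 627/10 - 75935*(-1/64959) = 627/10 + 75935/64959 = 41488643/649590 ≈ 63.869)
141937/C + U/(-226717) = 141937/(41488643/649590) - 414775/(-226717) = 141937*(649590/41488643) - 414775*(-1/226717) = 92200855830/41488643 + 414775/226717 = 20920709883110435/9406180675031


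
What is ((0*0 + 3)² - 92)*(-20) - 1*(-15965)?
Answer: 17625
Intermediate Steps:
((0*0 + 3)² - 92)*(-20) - 1*(-15965) = ((0 + 3)² - 92)*(-20) + 15965 = (3² - 92)*(-20) + 15965 = (9 - 92)*(-20) + 15965 = -83*(-20) + 15965 = 1660 + 15965 = 17625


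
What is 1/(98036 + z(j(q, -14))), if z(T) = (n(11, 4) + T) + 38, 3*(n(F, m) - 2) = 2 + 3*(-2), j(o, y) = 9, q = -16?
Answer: 3/294251 ≈ 1.0195e-5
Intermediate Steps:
n(F, m) = 2/3 (n(F, m) = 2 + (2 + 3*(-2))/3 = 2 + (2 - 6)/3 = 2 + (1/3)*(-4) = 2 - 4/3 = 2/3)
z(T) = 116/3 + T (z(T) = (2/3 + T) + 38 = 116/3 + T)
1/(98036 + z(j(q, -14))) = 1/(98036 + (116/3 + 9)) = 1/(98036 + 143/3) = 1/(294251/3) = 3/294251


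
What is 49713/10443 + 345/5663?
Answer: 95042518/19712903 ≈ 4.8213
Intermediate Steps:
49713/10443 + 345/5663 = 49713*(1/10443) + 345*(1/5663) = 16571/3481 + 345/5663 = 95042518/19712903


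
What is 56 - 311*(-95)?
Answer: 29601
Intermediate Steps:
56 - 311*(-95) = 56 + 29545 = 29601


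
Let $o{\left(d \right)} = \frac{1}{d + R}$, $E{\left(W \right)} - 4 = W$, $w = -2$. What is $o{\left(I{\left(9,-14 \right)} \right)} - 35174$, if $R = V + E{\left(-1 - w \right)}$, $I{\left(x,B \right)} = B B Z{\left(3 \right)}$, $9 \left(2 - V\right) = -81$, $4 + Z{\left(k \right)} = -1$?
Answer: $- \frac{33907737}{964} \approx -35174.0$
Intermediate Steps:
$Z{\left(k \right)} = -5$ ($Z{\left(k \right)} = -4 - 1 = -5$)
$V = 11$ ($V = 2 - -9 = 2 + 9 = 11$)
$E{\left(W \right)} = 4 + W$
$I{\left(x,B \right)} = - 5 B^{2}$ ($I{\left(x,B \right)} = B B \left(-5\right) = B^{2} \left(-5\right) = - 5 B^{2}$)
$R = 16$ ($R = 11 + \left(4 - -1\right) = 11 + \left(4 + \left(-1 + 2\right)\right) = 11 + \left(4 + 1\right) = 11 + 5 = 16$)
$o{\left(d \right)} = \frac{1}{16 + d}$ ($o{\left(d \right)} = \frac{1}{d + 16} = \frac{1}{16 + d}$)
$o{\left(I{\left(9,-14 \right)} \right)} - 35174 = \frac{1}{16 - 5 \left(-14\right)^{2}} - 35174 = \frac{1}{16 - 980} - 35174 = \frac{1}{-964} - 35174 = - \frac{1}{964} - 35174 = - \frac{33907737}{964}$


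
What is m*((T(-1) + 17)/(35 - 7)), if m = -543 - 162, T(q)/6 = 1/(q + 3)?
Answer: -3525/7 ≈ -503.57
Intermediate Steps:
T(q) = 6/(3 + q) (T(q) = 6/(q + 3) = 6/(3 + q))
m = -705
m*((T(-1) + 17)/(35 - 7)) = -705*(6/(3 - 1) + 17)/(35 - 7) = -705*(6/2 + 17)/28 = -705*(6*(½) + 17)/28 = -705*(3 + 17)/28 = -14100/28 = -705*5/7 = -3525/7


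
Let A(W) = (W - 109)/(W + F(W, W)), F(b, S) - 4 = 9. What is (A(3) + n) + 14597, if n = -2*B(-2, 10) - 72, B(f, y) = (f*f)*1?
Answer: 116083/8 ≈ 14510.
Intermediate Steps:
B(f, y) = f**2 (B(f, y) = f**2*1 = f**2)
F(b, S) = 13 (F(b, S) = 4 + 9 = 13)
A(W) = (-109 + W)/(13 + W) (A(W) = (W - 109)/(W + 13) = (-109 + W)/(13 + W))
n = -80 (n = -2*(-2)**2 - 72 = -2*4 - 72 = -8 - 72 = -80)
(A(3) + n) + 14597 = ((-109 + 3)/(13 + 3) - 80) + 14597 = (-106/16 - 80) + 14597 = ((1/16)*(-106) - 80) + 14597 = (-53/8 - 80) + 14597 = -693/8 + 14597 = 116083/8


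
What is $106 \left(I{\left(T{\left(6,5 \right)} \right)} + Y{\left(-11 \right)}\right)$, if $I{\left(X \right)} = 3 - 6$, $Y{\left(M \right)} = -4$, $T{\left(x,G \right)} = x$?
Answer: $-742$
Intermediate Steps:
$I{\left(X \right)} = -3$ ($I{\left(X \right)} = 3 - 6 = -3$)
$106 \left(I{\left(T{\left(6,5 \right)} \right)} + Y{\left(-11 \right)}\right) = 106 \left(-3 - 4\right) = 106 \left(-7\right) = -742$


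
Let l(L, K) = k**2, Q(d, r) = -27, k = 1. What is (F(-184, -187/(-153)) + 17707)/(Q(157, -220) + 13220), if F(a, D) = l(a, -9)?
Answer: 17708/13193 ≈ 1.3422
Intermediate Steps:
l(L, K) = 1 (l(L, K) = 1**2 = 1)
F(a, D) = 1
(F(-184, -187/(-153)) + 17707)/(Q(157, -220) + 13220) = (1 + 17707)/(-27 + 13220) = 17708/13193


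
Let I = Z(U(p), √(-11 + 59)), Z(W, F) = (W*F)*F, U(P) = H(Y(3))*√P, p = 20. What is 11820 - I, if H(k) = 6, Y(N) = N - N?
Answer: 11820 - 576*√5 ≈ 10532.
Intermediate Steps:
Y(N) = 0
U(P) = 6*√P
Z(W, F) = W*F² (Z(W, F) = (F*W)*F = W*F²)
I = 576*√5 (I = (6*√20)*(√(-11 + 59))² = (6*(2*√5))*(√48)² = (12*√5)*(4*√3)² = (12*√5)*48 = 576*√5 ≈ 1288.0)
11820 - I = 11820 - 576*√5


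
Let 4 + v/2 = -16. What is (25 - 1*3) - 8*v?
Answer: 342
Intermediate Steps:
v = -40 (v = -8 + 2*(-16) = -8 - 32 = -40)
(25 - 1*3) - 8*v = (25 - 1*3) - 8*(-40) = (25 - 3) + 320 = 22 + 320 = 342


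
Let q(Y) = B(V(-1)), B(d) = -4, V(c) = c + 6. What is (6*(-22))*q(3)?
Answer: 528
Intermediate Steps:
V(c) = 6 + c
q(Y) = -4
(6*(-22))*q(3) = (6*(-22))*(-4) = -132*(-4) = 528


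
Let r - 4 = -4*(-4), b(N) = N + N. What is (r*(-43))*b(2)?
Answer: -3440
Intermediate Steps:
b(N) = 2*N
r = 20 (r = 4 - 4*(-4) = 4 + 16 = 20)
(r*(-43))*b(2) = (20*(-43))*(2*2) = -860*4 = -3440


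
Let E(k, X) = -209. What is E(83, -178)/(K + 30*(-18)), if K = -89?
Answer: 209/629 ≈ 0.33227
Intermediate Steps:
E(83, -178)/(K + 30*(-18)) = -209/(-89 + 30*(-18)) = -209/(-89 - 540) = -209/(-629) = -209*(-1/629) = 209/629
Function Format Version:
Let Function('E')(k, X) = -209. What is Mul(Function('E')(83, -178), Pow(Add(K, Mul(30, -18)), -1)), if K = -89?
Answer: Rational(209, 629) ≈ 0.33227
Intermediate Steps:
Mul(Function('E')(83, -178), Pow(Add(K, Mul(30, -18)), -1)) = Mul(-209, Pow(Add(-89, Mul(30, -18)), -1)) = Mul(-209, Pow(Add(-89, -540), -1)) = Mul(-209, Pow(-629, -1)) = Mul(-209, Rational(-1, 629)) = Rational(209, 629)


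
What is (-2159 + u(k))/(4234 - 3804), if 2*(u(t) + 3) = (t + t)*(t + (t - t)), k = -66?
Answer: 1097/215 ≈ 5.1023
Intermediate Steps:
u(t) = -3 + t² (u(t) = -3 + ((t + t)*(t + (t - t)))/2 = -3 + ((2*t)*(t + 0))/2 = -3 + ((2*t)*t)/2 = -3 + (2*t²)/2 = -3 + t²)
(-2159 + u(k))/(4234 - 3804) = (-2159 + (-3 + (-66)²))/(4234 - 3804) = (-2159 + (-3 + 4356))/430 = (-2159 + 4353)*(1/430) = 2194*(1/430) = 1097/215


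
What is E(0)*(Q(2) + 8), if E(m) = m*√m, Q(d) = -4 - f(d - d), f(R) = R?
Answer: 0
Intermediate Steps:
Q(d) = -4 (Q(d) = -4 - (d - d) = -4 - 1*0 = -4 + 0 = -4)
E(m) = m^(3/2)
E(0)*(Q(2) + 8) = 0^(3/2)*(-4 + 8) = 0*4 = 0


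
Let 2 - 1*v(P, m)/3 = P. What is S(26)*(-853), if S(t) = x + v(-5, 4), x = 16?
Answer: -31561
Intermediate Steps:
v(P, m) = 6 - 3*P
S(t) = 37 (S(t) = 16 + (6 - 3*(-5)) = 16 + (6 + 15) = 16 + 21 = 37)
S(26)*(-853) = 37*(-853) = -31561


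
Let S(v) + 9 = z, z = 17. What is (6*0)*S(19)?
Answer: 0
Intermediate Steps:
S(v) = 8 (S(v) = -9 + 17 = 8)
(6*0)*S(19) = (6*0)*8 = 0*8 = 0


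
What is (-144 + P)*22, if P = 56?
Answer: -1936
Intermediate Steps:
(-144 + P)*22 = (-144 + 56)*22 = -88*22 = -1936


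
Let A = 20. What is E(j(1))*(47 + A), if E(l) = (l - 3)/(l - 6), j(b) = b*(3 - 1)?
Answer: 67/4 ≈ 16.750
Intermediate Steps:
j(b) = 2*b (j(b) = b*2 = 2*b)
E(l) = (-3 + l)/(-6 + l)
E(j(1))*(47 + A) = ((-3 + 2*1)/(-6 + 2*1))*(47 + 20) = ((-3 + 2)/(-6 + 2))*67 = (-1/(-4))*67 = -¼*(-1)*67 = (¼)*67 = 67/4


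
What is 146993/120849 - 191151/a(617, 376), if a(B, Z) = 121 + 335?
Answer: -7677792797/18369048 ≈ -417.97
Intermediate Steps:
a(B, Z) = 456
146993/120849 - 191151/a(617, 376) = 146993/120849 - 191151/456 = 146993*(1/120849) - 191151*1/456 = 146993/120849 - 63717/152 = -7677792797/18369048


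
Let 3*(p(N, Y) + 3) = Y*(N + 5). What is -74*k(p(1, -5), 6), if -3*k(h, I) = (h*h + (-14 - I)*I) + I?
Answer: 4070/3 ≈ 1356.7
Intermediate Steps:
p(N, Y) = -3 + Y*(5 + N)/3 (p(N, Y) = -3 + (Y*(N + 5))/3 = -3 + (Y*(5 + N))/3 = -3 + Y*(5 + N)/3)
k(h, I) = -I/3 - h²/3 - I*(-14 - I)/3 (k(h, I) = -((h*h + (-14 - I)*I) + I)/3 = -((h² + I*(-14 - I)) + I)/3 = -(I + h² + I*(-14 - I))/3 = -I/3 - h²/3 - I*(-14 - I)/3)
-74*k(p(1, -5), 6) = -74*(-(-3 + (5/3)*(-5) + (⅓)*1*(-5))²/3 + (⅓)*6² + (13/3)*6) = -74*(-(-3 - 25/3 - 5/3)²/3 + (⅓)*36 + 26) = -74*(-⅓*(-13)² + 12 + 26) = -74*(-⅓*169 + 12 + 26) = -74*(-169/3 + 12 + 26) = -74*(-55/3) = 4070/3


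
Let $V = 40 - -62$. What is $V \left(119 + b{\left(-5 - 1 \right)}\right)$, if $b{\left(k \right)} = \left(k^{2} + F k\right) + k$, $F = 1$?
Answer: $14586$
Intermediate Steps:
$V = 102$ ($V = 40 + 62 = 102$)
$b{\left(k \right)} = k^{2} + 2 k$ ($b{\left(k \right)} = \left(k^{2} + 1 k\right) + k = \left(k^{2} + k\right) + k = \left(k + k^{2}\right) + k = k^{2} + 2 k$)
$V \left(119 + b{\left(-5 - 1 \right)}\right) = 102 \left(119 + \left(-5 - 1\right) \left(2 - 6\right)\right) = 102 \left(119 - 6 \left(2 - 6\right)\right) = 102 \left(119 - -24\right) = 102 \left(119 + 24\right) = 102 \cdot 143 = 14586$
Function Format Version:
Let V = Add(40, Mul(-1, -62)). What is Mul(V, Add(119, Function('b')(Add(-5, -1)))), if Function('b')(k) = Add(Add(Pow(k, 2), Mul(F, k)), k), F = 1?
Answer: 14586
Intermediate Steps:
V = 102 (V = Add(40, 62) = 102)
Function('b')(k) = Add(Pow(k, 2), Mul(2, k)) (Function('b')(k) = Add(Add(Pow(k, 2), Mul(1, k)), k) = Add(Add(Pow(k, 2), k), k) = Add(Add(k, Pow(k, 2)), k) = Add(Pow(k, 2), Mul(2, k)))
Mul(V, Add(119, Function('b')(Add(-5, -1)))) = Mul(102, Add(119, Mul(Add(-5, -1), Add(2, Add(-5, -1))))) = Mul(102, Add(119, Mul(-6, Add(2, -6)))) = Mul(102, Add(119, Mul(-6, -4))) = Mul(102, Add(119, 24)) = Mul(102, 143) = 14586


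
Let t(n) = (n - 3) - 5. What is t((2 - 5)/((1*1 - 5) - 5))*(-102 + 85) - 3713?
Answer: -10748/3 ≈ -3582.7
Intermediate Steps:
t(n) = -8 + n (t(n) = (-3 + n) - 5 = -8 + n)
t((2 - 5)/((1*1 - 5) - 5))*(-102 + 85) - 3713 = (-8 + (2 - 5)/((1*1 - 5) - 5))*(-102 + 85) - 3713 = (-8 - 3/((1 - 5) - 5))*(-17) - 3713 = (-8 - 3/(-4 - 5))*(-17) - 3713 = (-8 - 3/(-9))*(-17) - 3713 = (-8 - 3*(-⅑))*(-17) - 3713 = (-8 + ⅓)*(-17) - 3713 = -23/3*(-17) - 3713 = 391/3 - 3713 = -10748/3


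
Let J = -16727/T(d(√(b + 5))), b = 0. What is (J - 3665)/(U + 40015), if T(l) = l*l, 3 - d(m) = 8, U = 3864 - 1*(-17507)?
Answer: -54176/767325 ≈ -0.070604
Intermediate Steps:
U = 21371 (U = 3864 + 17507 = 21371)
d(m) = -5 (d(m) = 3 - 1*8 = 3 - 8 = -5)
T(l) = l²
J = -16727/25 (J = -16727/((-5)²) = -16727/25 ≈ -669.08)
(J - 3665)/(U + 40015) = (-16727/25 - 3665)/(21371 + 40015) = -108352/25/61386 = -108352/25*1/61386 = -54176/767325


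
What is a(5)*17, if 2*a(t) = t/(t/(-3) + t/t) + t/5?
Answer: -221/4 ≈ -55.250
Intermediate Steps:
a(t) = t/10 + t/(2*(1 - t/3)) (a(t) = (t/(t/(-3) + t/t) + t/5)/2 = (t/(t*(-⅓) + 1) + t*(⅕))/2 = (t/(-t/3 + 1) + t/5)/2 = (t/(1 - t/3) + t/5)/2 = (t/5 + t/(1 - t/3))/2 = t/10 + t/(2*(1 - t/3)))
a(5)*17 = ((⅒)*5*(-18 + 5)/(-3 + 5))*17 = ((⅒)*5*(-13)/2)*17 = ((⅒)*5*(½)*(-13))*17 = -13/4*17 = -221/4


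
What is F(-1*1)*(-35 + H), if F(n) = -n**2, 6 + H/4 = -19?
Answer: 135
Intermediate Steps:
H = -100 (H = -24 + 4*(-19) = -24 - 76 = -100)
F(-1*1)*(-35 + H) = (-(-1*1)**2)*(-35 - 100) = -1*(-1)**2*(-135) = -1*1*(-135) = -1*(-135) = 135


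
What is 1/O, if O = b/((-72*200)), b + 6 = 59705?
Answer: -14400/59699 ≈ -0.24121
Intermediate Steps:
b = 59699 (b = -6 + 59705 = 59699)
O = -59699/14400 (O = 59699/((-72*200)) = 59699/(-14400) = 59699*(-1/14400) = -59699/14400 ≈ -4.1458)
1/O = 1/(-59699/14400) = -14400/59699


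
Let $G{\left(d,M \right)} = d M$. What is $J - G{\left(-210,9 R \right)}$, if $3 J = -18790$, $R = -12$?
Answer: $- \frac{86830}{3} \approx -28943.0$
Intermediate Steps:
$J = - \frac{18790}{3}$ ($J = \frac{1}{3} \left(-18790\right) = - \frac{18790}{3} \approx -6263.3$)
$G{\left(d,M \right)} = M d$
$J - G{\left(-210,9 R \right)} = - \frac{18790}{3} - 9 \left(-12\right) \left(-210\right) = - \frac{18790}{3} - \left(-108\right) \left(-210\right) = - \frac{18790}{3} - 22680 = - \frac{86830}{3}$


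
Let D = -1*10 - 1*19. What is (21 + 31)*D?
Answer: -1508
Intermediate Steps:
D = -29 (D = -10 - 19 = -29)
(21 + 31)*D = (21 + 31)*(-29) = 52*(-29) = -1508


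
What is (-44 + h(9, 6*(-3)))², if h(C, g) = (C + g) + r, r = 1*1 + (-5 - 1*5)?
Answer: 3844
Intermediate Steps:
r = -9 (r = 1 + (-5 - 5) = 1 - 10 = -9)
h(C, g) = -9 + C + g (h(C, g) = (C + g) - 9 = -9 + C + g)
(-44 + h(9, 6*(-3)))² = (-44 + (-9 + 9 + 6*(-3)))² = (-44 + (-9 + 9 - 18))² = (-44 - 18)² = (-62)² = 3844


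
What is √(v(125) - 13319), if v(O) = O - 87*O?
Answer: I*√24069 ≈ 155.14*I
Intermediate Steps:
v(O) = -86*O
√(v(125) - 13319) = √(-86*125 - 13319) = √(-10750 - 13319) = √(-24069) = I*√24069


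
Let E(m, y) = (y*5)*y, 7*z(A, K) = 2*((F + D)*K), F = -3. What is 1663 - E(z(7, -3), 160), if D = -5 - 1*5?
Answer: -126337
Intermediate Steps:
D = -10 (D = -5 - 5 = -10)
z(A, K) = -26*K/7 (z(A, K) = (2*((-3 - 10)*K))/7 = (2*(-13*K))/7 = (-26*K)/7 = -26*K/7)
E(m, y) = 5*y² (E(m, y) = (5*y)*y = 5*y²)
1663 - E(z(7, -3), 160) = 1663 - 5*160² = 1663 - 5*25600 = 1663 - 1*128000 = 1663 - 128000 = -126337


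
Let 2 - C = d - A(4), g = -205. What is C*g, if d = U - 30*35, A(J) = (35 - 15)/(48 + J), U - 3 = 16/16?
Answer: -2793945/13 ≈ -2.1492e+5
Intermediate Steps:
U = 4 (U = 3 + 16/16 = 3 + 16*(1/16) = 3 + 1 = 4)
A(J) = 20/(48 + J)
d = -1046 (d = 4 - 30*35 = 4 - 1050 = -1046)
C = 13629/13 (C = 2 - (-1046 - 20/(48 + 4)) = 2 - (-1046 - 20/52) = 2 - (-1046 - 1*5/13) = 2 - (-1046 - 5/13) = 2 - 1*(-13603/13) = 2 + 13603/13 = 13629/13 ≈ 1048.4)
C*g = (13629/13)*(-205) = -2793945/13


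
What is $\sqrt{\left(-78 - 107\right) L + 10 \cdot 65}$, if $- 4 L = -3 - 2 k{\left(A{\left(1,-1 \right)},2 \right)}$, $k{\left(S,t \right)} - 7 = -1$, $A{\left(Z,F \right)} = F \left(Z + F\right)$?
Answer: $\frac{5 i \sqrt{7}}{2} \approx 6.6144 i$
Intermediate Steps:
$A{\left(Z,F \right)} = F \left(F + Z\right)$
$k{\left(S,t \right)} = 6$ ($k{\left(S,t \right)} = 7 - 1 = 6$)
$L = \frac{15}{4}$ ($L = - \frac{-3 - 12}{4} = \left(- \frac{1}{4}\right) \left(-15\right) = \frac{15}{4} \approx 3.75$)
$\sqrt{\left(-78 - 107\right) L + 10 \cdot 65} = \sqrt{\left(-78 - 107\right) \frac{15}{4} + 10 \cdot 65} = \sqrt{\left(-185\right) \frac{15}{4} + 650} = \sqrt{- \frac{2775}{4} + 650} = \sqrt{- \frac{175}{4}} = \frac{5 i \sqrt{7}}{2}$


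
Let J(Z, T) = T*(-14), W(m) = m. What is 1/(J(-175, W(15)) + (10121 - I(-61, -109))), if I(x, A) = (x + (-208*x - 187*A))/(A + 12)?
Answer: 97/994377 ≈ 9.7548e-5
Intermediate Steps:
I(x, A) = (-207*x - 187*A)/(12 + A)
J(Z, T) = -14*T
1/(J(-175, W(15)) + (10121 - I(-61, -109))) = 1/(-14*15 + (10121 - (-207*(-61) - 187*(-109))/(12 - 109))) = 1/(-210 + (10121 - (12627 + 20383)/(-97))) = 1/(-210 + (10121 - (-1)*33010/97)) = 1/(-210 + (10121 - 1*(-33010/97))) = 1/(-210 + (10121 + 33010/97)) = 1/(-210 + 1014747/97) = 1/(994377/97) = 97/994377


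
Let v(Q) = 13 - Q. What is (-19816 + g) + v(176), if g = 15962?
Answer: -4017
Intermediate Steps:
(-19816 + g) + v(176) = (-19816 + 15962) + (13 - 1*176) = -3854 + (13 - 176) = -3854 - 163 = -4017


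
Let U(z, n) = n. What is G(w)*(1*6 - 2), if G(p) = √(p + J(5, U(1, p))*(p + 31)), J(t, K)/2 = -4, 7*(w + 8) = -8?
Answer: 8*I*√46 ≈ 54.259*I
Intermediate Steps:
w = -64/7 (w = -8 + (⅐)*(-8) = -8 - 8/7 = -64/7 ≈ -9.1429)
J(t, K) = -8 (J(t, K) = 2*(-4) = -8)
G(p) = √(-248 - 7*p) (G(p) = √(p - 8*(p + 31)) = √(p - 8*(31 + p)) = √(p + (-248 - 8*p)) = √(-248 - 7*p))
G(w)*(1*6 - 2) = √(-248 - 7*(-64/7))*(1*6 - 2) = √(-248 + 64)*(6 - 2) = √(-184)*4 = (2*I*√46)*4 = 8*I*√46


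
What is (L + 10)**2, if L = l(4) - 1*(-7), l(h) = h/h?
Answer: 324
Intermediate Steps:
l(h) = 1
L = 8 (L = 1 - 1*(-7) = 1 + 7 = 8)
(L + 10)**2 = (8 + 10)**2 = 18**2 = 324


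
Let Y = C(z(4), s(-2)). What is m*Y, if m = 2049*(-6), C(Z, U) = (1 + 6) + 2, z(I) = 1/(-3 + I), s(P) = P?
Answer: -110646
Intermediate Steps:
C(Z, U) = 9 (C(Z, U) = 7 + 2 = 9)
Y = 9
m = -12294
m*Y = -12294*9 = -110646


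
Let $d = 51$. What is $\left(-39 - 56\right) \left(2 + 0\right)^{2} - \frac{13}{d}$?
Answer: $- \frac{19393}{51} \approx -380.25$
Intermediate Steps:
$\left(-39 - 56\right) \left(2 + 0\right)^{2} - \frac{13}{d} = \left(-39 - 56\right) \left(2 + 0\right)^{2} - \frac{13}{51} = - 95 \cdot 2^{2} - \frac{13}{51} = \left(-95\right) 4 - \frac{13}{51} = -380 - \frac{13}{51} = - \frac{19393}{51}$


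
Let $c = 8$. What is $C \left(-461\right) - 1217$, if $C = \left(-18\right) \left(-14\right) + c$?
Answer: $-121077$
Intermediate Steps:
$C = 260$ ($C = \left(-18\right) \left(-14\right) + 8 = 252 + 8 = 260$)
$C \left(-461\right) - 1217 = 260 \left(-461\right) - 1217 = -119860 - 1217 = -121077$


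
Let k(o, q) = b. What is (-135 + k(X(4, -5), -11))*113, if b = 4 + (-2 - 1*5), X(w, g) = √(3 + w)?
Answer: -15594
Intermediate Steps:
b = -3 (b = 4 + (-2 - 5) = 4 - 7 = -3)
k(o, q) = -3
(-135 + k(X(4, -5), -11))*113 = (-135 - 3)*113 = -138*113 = -15594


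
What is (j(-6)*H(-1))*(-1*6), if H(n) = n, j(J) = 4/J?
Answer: -4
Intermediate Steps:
(j(-6)*H(-1))*(-1*6) = ((4/(-6))*(-1))*(-1*6) = ((4*(-1/6))*(-1))*(-6) = -2/3*(-1)*(-6) = (2/3)*(-6) = -4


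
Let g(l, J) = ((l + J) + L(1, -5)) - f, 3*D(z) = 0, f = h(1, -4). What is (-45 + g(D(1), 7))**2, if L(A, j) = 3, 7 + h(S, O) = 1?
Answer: 841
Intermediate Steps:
h(S, O) = -6 (h(S, O) = -7 + 1 = -6)
f = -6
D(z) = 0 (D(z) = (1/3)*0 = 0)
g(l, J) = 9 + J + l (g(l, J) = ((l + J) + 3) - 1*(-6) = ((J + l) + 3) + 6 = (3 + J + l) + 6 = 9 + J + l)
(-45 + g(D(1), 7))**2 = (-45 + (9 + 7 + 0))**2 = (-45 + 16)**2 = (-29)**2 = 841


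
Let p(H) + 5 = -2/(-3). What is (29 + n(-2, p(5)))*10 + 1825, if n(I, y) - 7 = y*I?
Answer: 6815/3 ≈ 2271.7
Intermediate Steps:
p(H) = -13/3 (p(H) = -5 - 2/(-3) = -5 - 2*(-1/3) = -5 + 2/3 = -13/3)
n(I, y) = 7 + I*y (n(I, y) = 7 + y*I = 7 + I*y)
(29 + n(-2, p(5)))*10 + 1825 = (29 + (7 - 2*(-13/3)))*10 + 1825 = (29 + (7 + 26/3))*10 + 1825 = (29 + 47/3)*10 + 1825 = (134/3)*10 + 1825 = 1340/3 + 1825 = 6815/3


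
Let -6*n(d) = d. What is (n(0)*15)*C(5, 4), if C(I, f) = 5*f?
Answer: 0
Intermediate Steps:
n(d) = -d/6
(n(0)*15)*C(5, 4) = (-⅙*0*15)*(5*4) = (0*15)*20 = 0*20 = 0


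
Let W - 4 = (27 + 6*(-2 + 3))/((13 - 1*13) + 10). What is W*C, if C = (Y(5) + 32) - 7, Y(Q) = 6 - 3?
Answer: 1022/5 ≈ 204.40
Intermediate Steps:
Y(Q) = 3
C = 28 (C = (3 + 32) - 7 = 35 - 7 = 28)
W = 73/10 (W = 4 + (27 + 6*(-2 + 3))/((13 - 1*13) + 10) = 4 + (27 + 6*1)/((13 - 13) + 10) = 4 + (27 + 6)/(0 + 10) = 4 + 33/10 = 73/10 ≈ 7.3000)
W*C = (73/10)*28 = 1022/5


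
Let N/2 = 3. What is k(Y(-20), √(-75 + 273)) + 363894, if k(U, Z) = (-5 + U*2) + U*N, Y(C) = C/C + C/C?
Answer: 363905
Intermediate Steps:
Y(C) = 2 (Y(C) = 1 + 1 = 2)
N = 6 (N = 2*3 = 6)
k(U, Z) = -5 + 8*U (k(U, Z) = (-5 + U*2) + U*6 = (-5 + 2*U) + 6*U = -5 + 8*U)
k(Y(-20), √(-75 + 273)) + 363894 = (-5 + 8*2) + 363894 = (-5 + 16) + 363894 = 11 + 363894 = 363905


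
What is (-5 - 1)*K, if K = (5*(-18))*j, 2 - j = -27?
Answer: 15660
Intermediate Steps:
j = 29 (j = 2 - 1*(-27) = 2 + 27 = 29)
K = -2610 (K = (5*(-18))*29 = -90*29 = -2610)
(-5 - 1)*K = (-5 - 1)*(-2610) = -6*(-2610) = 15660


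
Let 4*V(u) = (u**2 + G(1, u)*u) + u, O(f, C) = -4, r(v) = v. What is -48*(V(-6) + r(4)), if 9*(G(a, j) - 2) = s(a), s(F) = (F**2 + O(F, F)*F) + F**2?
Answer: -424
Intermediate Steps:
s(F) = -4*F + 2*F**2 (s(F) = (F**2 - 4*F) + F**2 = -4*F + 2*F**2)
G(a, j) = 2 + 2*a*(-2 + a)/9 (G(a, j) = 2 + (2*a*(-2 + a))/9 = 2 + 2*a*(-2 + a)/9)
V(u) = u**2/4 + 25*u/36 (V(u) = ((u**2 + (2 + (2/9)*1*(-2 + 1))*u) + u)/4 = ((u**2 + (2 + (2/9)*1*(-1))*u) + u)/4 = ((u**2 + (2 - 2/9)*u) + u)/4 = ((u**2 + 16*u/9) + u)/4 = (u**2 + 25*u/9)/4 = u**2/4 + 25*u/36)
-48*(V(-6) + r(4)) = -48*((1/36)*(-6)*(25 + 9*(-6)) + 4) = -48*((1/36)*(-6)*(25 - 54) + 4) = -48*((1/36)*(-6)*(-29) + 4) = -48*(29/6 + 4) = -48*53/6 = -424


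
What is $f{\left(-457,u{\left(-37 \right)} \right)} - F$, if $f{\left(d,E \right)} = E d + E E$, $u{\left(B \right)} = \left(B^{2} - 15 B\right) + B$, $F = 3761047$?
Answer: $-1062637$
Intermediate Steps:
$u{\left(B \right)} = B^{2} - 14 B$
$f{\left(d,E \right)} = E^{2} + E d$ ($f{\left(d,E \right)} = E d + E^{2} = E^{2} + E d$)
$f{\left(-457,u{\left(-37 \right)} \right)} - F = - 37 \left(-14 - 37\right) \left(- 37 \left(-14 - 37\right) - 457\right) - 3761047 = \left(-37\right) \left(-51\right) \left(\left(-37\right) \left(-51\right) - 457\right) - 3761047 = 1887 \left(1887 - 457\right) - 3761047 = 1887 \cdot 1430 - 3761047 = 2698410 - 3761047 = -1062637$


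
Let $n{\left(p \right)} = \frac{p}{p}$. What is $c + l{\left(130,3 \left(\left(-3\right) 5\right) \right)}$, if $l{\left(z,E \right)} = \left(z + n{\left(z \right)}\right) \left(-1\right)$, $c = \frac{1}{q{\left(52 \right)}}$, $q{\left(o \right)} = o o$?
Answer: $- \frac{354223}{2704} \approx -131.0$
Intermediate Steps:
$q{\left(o \right)} = o^{2}$
$n{\left(p \right)} = 1$
$c = \frac{1}{2704}$ ($c = \frac{1}{52^{2}} = \frac{1}{2704} \approx 0.00036982$)
$l{\left(z,E \right)} = -1 - z$ ($l{\left(z,E \right)} = \left(z + 1\right) \left(-1\right) = \left(1 + z\right) \left(-1\right) = -1 - z$)
$c + l{\left(130,3 \left(\left(-3\right) 5\right) \right)} = \frac{1}{2704} - 131 = - \frac{354223}{2704}$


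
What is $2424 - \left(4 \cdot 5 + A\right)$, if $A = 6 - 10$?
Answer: $2408$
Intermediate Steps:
$A = -4$ ($A = 6 - 10 = -4$)
$2424 - \left(4 \cdot 5 + A\right) = 2424 - \left(4 \cdot 5 - 4\right) = 2424 - \left(20 - 4\right) = 2424 - 16 = 2408$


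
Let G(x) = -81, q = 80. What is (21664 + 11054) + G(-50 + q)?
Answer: 32637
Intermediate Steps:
(21664 + 11054) + G(-50 + q) = (21664 + 11054) - 81 = 32718 - 81 = 32637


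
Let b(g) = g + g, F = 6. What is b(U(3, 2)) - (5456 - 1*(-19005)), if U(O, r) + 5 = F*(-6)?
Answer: -24543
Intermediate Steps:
U(O, r) = -41 (U(O, r) = -5 + 6*(-6) = -5 - 36 = -41)
b(g) = 2*g
b(U(3, 2)) - (5456 - 1*(-19005)) = 2*(-41) - (5456 - 1*(-19005)) = -82 - (5456 + 19005) = -82 - 1*24461 = -82 - 24461 = -24543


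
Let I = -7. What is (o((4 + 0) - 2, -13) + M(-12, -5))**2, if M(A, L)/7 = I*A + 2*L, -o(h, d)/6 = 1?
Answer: 262144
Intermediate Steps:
o(h, d) = -6 (o(h, d) = -6*1 = -6)
M(A, L) = -49*A + 14*L (M(A, L) = 7*(-7*A + 2*L) = -49*A + 14*L)
(o((4 + 0) - 2, -13) + M(-12, -5))**2 = (-6 + (-49*(-12) + 14*(-5)))**2 = (-6 + (588 - 70))**2 = (-6 + 518)**2 = 512**2 = 262144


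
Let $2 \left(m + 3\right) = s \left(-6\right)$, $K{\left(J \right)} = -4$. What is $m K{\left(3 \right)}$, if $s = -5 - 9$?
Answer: $-156$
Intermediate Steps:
$s = -14$ ($s = -5 - 9 = -14$)
$m = 39$ ($m = -3 + \frac{\left(-14\right) \left(-6\right)}{2} = -3 + \frac{1}{2} \cdot 84 = -3 + 42 = 39$)
$m K{\left(3 \right)} = 39 \left(-4\right) = -156$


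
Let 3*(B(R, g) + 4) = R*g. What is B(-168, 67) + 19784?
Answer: 16028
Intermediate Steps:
B(R, g) = -4 + R*g/3 (B(R, g) = -4 + (R*g)/3 = -4 + R*g/3)
B(-168, 67) + 19784 = (-4 + (⅓)*(-168)*67) + 19784 = (-4 - 3752) + 19784 = -3756 + 19784 = 16028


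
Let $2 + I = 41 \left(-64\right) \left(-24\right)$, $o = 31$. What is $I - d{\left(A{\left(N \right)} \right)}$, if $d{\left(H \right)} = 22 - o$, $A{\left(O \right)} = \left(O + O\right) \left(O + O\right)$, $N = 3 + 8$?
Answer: $62983$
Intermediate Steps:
$N = 11$
$A{\left(O \right)} = 4 O^{2}$ ($A{\left(O \right)} = 2 O 2 O = 4 O^{2}$)
$d{\left(H \right)} = -9$ ($d{\left(H \right)} = 22 - 31 = -9$)
$I = 62974$ ($I = -2 + 41 \left(-64\right) \left(-24\right) = -2 - -62976 = -2 + 62976 = 62974$)
$I - d{\left(A{\left(N \right)} \right)} = 62974 - -9 = 62974 + 9 = 62983$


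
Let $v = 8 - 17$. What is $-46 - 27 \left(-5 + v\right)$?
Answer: $332$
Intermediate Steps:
$v = -9$ ($v = 8 - 17 = -9$)
$-46 - 27 \left(-5 + v\right) = -46 - 27 \left(-5 - 9\right) = -46 - 27 \left(-14\right) = -46 - -378 = -46 + 378 = 332$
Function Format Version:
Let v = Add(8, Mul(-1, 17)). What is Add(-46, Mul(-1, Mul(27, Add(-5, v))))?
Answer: 332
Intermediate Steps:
v = -9 (v = Add(8, -17) = -9)
Add(-46, Mul(-1, Mul(27, Add(-5, v)))) = Add(-46, Mul(-1, Mul(27, Add(-5, -9)))) = Add(-46, Mul(-1, Mul(27, -14))) = Add(-46, Mul(-1, -378)) = Add(-46, 378) = 332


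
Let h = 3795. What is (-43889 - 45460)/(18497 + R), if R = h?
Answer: -89349/22292 ≈ -4.0081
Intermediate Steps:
R = 3795
(-43889 - 45460)/(18497 + R) = (-43889 - 45460)/(18497 + 3795) = -89349/22292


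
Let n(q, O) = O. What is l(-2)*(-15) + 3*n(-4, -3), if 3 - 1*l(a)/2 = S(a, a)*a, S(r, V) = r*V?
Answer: -339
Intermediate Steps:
S(r, V) = V*r
l(a) = 6 - 2*a³ (l(a) = 6 - 2*a*a*a = 6 - 2*a²*a = 6 - 2*a³)
l(-2)*(-15) + 3*n(-4, -3) = (6 - 2*(-2)³)*(-15) + 3*(-3) = (6 - 2*(-8))*(-15) - 9 = (6 + 16)*(-15) - 9 = 22*(-15) - 9 = -330 - 9 = -339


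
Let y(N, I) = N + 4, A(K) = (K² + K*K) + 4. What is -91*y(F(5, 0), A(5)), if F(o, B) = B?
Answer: -364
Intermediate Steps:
A(K) = 4 + 2*K² (A(K) = (K² + K²) + 4 = 2*K² + 4 = 4 + 2*K²)
y(N, I) = 4 + N
-91*y(F(5, 0), A(5)) = -91*(4 + 0) = -91*4 = -364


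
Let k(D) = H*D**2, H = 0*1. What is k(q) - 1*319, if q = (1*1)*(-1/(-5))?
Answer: -319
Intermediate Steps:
q = 1/5 (q = 1*(-1*(-1/5)) = 1*(1/5) = 1/5 ≈ 0.20000)
H = 0
k(D) = 0 (k(D) = 0*D**2 = 0)
k(q) - 1*319 = 0 - 1*319 = 0 - 319 = -319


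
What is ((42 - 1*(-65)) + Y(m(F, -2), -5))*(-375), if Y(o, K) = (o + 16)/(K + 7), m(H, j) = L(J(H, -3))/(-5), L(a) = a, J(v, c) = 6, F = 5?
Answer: -42900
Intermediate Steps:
m(H, j) = -6/5 (m(H, j) = 6/(-5) = 6*(-1/5) = -6/5)
Y(o, K) = (16 + o)/(7 + K)
((42 - 1*(-65)) + Y(m(F, -2), -5))*(-375) = ((42 - 1*(-65)) + (16 - 6/5)/(7 - 5))*(-375) = ((42 + 65) + (74/5)/2)*(-375) = (107 + (1/2)*(74/5))*(-375) = (107 + 37/5)*(-375) = (572/5)*(-375) = -42900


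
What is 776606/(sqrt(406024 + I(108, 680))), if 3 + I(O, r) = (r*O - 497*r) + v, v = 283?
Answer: 388303*sqrt(35446)/35446 ≈ 2062.5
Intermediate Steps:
I(O, r) = 280 - 497*r + O*r (I(O, r) = -3 + ((r*O - 497*r) + 283) = -3 + ((O*r - 497*r) + 283) = -3 + ((-497*r + O*r) + 283) = -3 + (283 - 497*r + O*r) = 280 - 497*r + O*r)
776606/(sqrt(406024 + I(108, 680))) = 776606/(sqrt(406024 + (280 - 497*680 + 108*680))) = 776606/(sqrt(406024 + (280 - 337960 + 73440))) = 776606/(sqrt(406024 - 264240)) = 776606/(sqrt(141784)) = 776606/((2*sqrt(35446))) = 776606*(sqrt(35446)/70892) = 388303*sqrt(35446)/35446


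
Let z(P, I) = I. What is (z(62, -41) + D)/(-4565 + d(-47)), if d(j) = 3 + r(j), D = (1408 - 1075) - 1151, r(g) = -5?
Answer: 859/4567 ≈ 0.18809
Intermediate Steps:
D = -818 (D = 333 - 1151 = -818)
d(j) = -2 (d(j) = 3 - 5 = -2)
(z(62, -41) + D)/(-4565 + d(-47)) = (-41 - 818)/(-4565 - 2) = -859/(-4567) = -859*(-1/4567) = 859/4567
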